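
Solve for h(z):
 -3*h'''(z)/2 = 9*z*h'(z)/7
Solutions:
 h(z) = C1 + Integral(C2*airyai(-6^(1/3)*7^(2/3)*z/7) + C3*airybi(-6^(1/3)*7^(2/3)*z/7), z)


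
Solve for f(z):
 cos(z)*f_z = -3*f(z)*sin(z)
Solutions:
 f(z) = C1*cos(z)^3


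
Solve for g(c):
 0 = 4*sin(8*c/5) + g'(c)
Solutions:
 g(c) = C1 + 5*cos(8*c/5)/2


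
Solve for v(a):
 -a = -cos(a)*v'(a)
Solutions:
 v(a) = C1 + Integral(a/cos(a), a)


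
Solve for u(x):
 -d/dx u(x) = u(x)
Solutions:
 u(x) = C1*exp(-x)


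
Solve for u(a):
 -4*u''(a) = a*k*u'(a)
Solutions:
 u(a) = Piecewise((-sqrt(2)*sqrt(pi)*C1*erf(sqrt(2)*a*sqrt(k)/4)/sqrt(k) - C2, (k > 0) | (k < 0)), (-C1*a - C2, True))


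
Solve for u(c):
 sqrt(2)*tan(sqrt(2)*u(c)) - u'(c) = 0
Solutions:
 u(c) = sqrt(2)*(pi - asin(C1*exp(2*c)))/2
 u(c) = sqrt(2)*asin(C1*exp(2*c))/2


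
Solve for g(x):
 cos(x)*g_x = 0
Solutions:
 g(x) = C1


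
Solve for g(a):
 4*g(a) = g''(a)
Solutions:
 g(a) = C1*exp(-2*a) + C2*exp(2*a)


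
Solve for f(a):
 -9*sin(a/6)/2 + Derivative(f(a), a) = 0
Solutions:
 f(a) = C1 - 27*cos(a/6)


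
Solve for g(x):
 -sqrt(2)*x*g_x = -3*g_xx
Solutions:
 g(x) = C1 + C2*erfi(2^(3/4)*sqrt(3)*x/6)


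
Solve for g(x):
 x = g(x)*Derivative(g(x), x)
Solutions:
 g(x) = -sqrt(C1 + x^2)
 g(x) = sqrt(C1 + x^2)


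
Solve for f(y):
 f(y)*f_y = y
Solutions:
 f(y) = -sqrt(C1 + y^2)
 f(y) = sqrt(C1 + y^2)


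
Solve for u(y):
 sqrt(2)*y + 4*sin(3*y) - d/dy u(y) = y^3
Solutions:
 u(y) = C1 - y^4/4 + sqrt(2)*y^2/2 - 4*cos(3*y)/3


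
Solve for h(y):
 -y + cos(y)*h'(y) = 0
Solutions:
 h(y) = C1 + Integral(y/cos(y), y)


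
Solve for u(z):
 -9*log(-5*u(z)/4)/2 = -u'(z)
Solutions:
 -2*Integral(1/(log(-_y) - 2*log(2) + log(5)), (_y, u(z)))/9 = C1 - z


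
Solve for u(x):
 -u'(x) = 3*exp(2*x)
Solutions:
 u(x) = C1 - 3*exp(2*x)/2


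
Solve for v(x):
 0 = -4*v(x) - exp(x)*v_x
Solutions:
 v(x) = C1*exp(4*exp(-x))


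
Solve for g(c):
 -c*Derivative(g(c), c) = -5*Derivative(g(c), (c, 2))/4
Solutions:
 g(c) = C1 + C2*erfi(sqrt(10)*c/5)


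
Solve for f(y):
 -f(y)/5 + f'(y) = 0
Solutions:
 f(y) = C1*exp(y/5)


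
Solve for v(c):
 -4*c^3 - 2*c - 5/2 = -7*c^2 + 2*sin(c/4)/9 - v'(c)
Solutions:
 v(c) = C1 + c^4 - 7*c^3/3 + c^2 + 5*c/2 - 8*cos(c/4)/9


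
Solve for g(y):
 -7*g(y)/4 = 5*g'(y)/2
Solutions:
 g(y) = C1*exp(-7*y/10)


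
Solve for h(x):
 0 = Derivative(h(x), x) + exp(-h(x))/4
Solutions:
 h(x) = log(C1 - x/4)


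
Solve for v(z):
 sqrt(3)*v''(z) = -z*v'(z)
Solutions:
 v(z) = C1 + C2*erf(sqrt(2)*3^(3/4)*z/6)


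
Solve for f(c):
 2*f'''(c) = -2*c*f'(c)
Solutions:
 f(c) = C1 + Integral(C2*airyai(-c) + C3*airybi(-c), c)


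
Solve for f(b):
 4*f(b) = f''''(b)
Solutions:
 f(b) = C1*exp(-sqrt(2)*b) + C2*exp(sqrt(2)*b) + C3*sin(sqrt(2)*b) + C4*cos(sqrt(2)*b)


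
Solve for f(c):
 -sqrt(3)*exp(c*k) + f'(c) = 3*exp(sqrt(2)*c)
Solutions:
 f(c) = C1 + 3*sqrt(2)*exp(sqrt(2)*c)/2 + sqrt(3)*exp(c*k)/k


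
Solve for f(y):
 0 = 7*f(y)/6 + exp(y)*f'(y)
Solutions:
 f(y) = C1*exp(7*exp(-y)/6)


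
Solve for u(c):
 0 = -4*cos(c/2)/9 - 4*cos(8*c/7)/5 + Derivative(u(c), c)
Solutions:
 u(c) = C1 + 8*sin(c/2)/9 + 7*sin(8*c/7)/10


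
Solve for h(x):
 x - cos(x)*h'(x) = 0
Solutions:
 h(x) = C1 + Integral(x/cos(x), x)


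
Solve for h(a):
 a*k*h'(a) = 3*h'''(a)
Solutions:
 h(a) = C1 + Integral(C2*airyai(3^(2/3)*a*k^(1/3)/3) + C3*airybi(3^(2/3)*a*k^(1/3)/3), a)


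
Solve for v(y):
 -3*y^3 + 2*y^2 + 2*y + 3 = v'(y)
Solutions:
 v(y) = C1 - 3*y^4/4 + 2*y^3/3 + y^2 + 3*y


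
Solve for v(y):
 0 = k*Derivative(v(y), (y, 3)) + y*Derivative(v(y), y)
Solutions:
 v(y) = C1 + Integral(C2*airyai(y*(-1/k)^(1/3)) + C3*airybi(y*(-1/k)^(1/3)), y)


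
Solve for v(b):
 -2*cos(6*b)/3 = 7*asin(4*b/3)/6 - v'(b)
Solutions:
 v(b) = C1 + 7*b*asin(4*b/3)/6 + 7*sqrt(9 - 16*b^2)/24 + sin(6*b)/9


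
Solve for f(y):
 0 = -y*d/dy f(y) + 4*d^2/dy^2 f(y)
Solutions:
 f(y) = C1 + C2*erfi(sqrt(2)*y/4)


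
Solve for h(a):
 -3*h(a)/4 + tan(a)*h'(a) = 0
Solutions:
 h(a) = C1*sin(a)^(3/4)


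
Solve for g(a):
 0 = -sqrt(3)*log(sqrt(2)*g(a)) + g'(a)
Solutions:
 -2*sqrt(3)*Integral(1/(2*log(_y) + log(2)), (_y, g(a)))/3 = C1 - a


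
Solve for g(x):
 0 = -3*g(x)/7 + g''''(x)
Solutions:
 g(x) = C1*exp(-3^(1/4)*7^(3/4)*x/7) + C2*exp(3^(1/4)*7^(3/4)*x/7) + C3*sin(3^(1/4)*7^(3/4)*x/7) + C4*cos(3^(1/4)*7^(3/4)*x/7)


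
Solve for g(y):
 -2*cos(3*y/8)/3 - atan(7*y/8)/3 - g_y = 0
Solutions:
 g(y) = C1 - y*atan(7*y/8)/3 + 4*log(49*y^2 + 64)/21 - 16*sin(3*y/8)/9


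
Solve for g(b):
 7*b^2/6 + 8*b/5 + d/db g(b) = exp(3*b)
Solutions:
 g(b) = C1 - 7*b^3/18 - 4*b^2/5 + exp(3*b)/3


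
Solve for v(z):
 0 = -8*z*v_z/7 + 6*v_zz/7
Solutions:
 v(z) = C1 + C2*erfi(sqrt(6)*z/3)


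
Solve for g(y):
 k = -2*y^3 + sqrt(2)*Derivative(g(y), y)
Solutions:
 g(y) = C1 + sqrt(2)*k*y/2 + sqrt(2)*y^4/4


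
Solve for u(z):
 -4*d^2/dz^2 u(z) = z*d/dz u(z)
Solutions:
 u(z) = C1 + C2*erf(sqrt(2)*z/4)


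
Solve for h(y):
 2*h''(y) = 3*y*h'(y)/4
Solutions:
 h(y) = C1 + C2*erfi(sqrt(3)*y/4)


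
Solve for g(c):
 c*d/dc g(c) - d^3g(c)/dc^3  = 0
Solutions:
 g(c) = C1 + Integral(C2*airyai(c) + C3*airybi(c), c)


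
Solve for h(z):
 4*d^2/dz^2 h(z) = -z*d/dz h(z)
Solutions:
 h(z) = C1 + C2*erf(sqrt(2)*z/4)


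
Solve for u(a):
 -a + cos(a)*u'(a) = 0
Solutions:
 u(a) = C1 + Integral(a/cos(a), a)


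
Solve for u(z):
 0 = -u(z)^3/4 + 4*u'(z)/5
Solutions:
 u(z) = -2*sqrt(2)*sqrt(-1/(C1 + 5*z))
 u(z) = 2*sqrt(2)*sqrt(-1/(C1 + 5*z))


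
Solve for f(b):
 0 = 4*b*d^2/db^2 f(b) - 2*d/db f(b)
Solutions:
 f(b) = C1 + C2*b^(3/2)


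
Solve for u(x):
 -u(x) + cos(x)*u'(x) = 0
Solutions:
 u(x) = C1*sqrt(sin(x) + 1)/sqrt(sin(x) - 1)


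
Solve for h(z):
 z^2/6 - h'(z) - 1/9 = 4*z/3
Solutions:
 h(z) = C1 + z^3/18 - 2*z^2/3 - z/9


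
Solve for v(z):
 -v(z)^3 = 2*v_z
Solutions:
 v(z) = -sqrt(-1/(C1 - z))
 v(z) = sqrt(-1/(C1 - z))


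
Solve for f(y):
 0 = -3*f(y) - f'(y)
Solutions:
 f(y) = C1*exp(-3*y)


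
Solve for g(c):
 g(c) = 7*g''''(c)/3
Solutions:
 g(c) = C1*exp(-3^(1/4)*7^(3/4)*c/7) + C2*exp(3^(1/4)*7^(3/4)*c/7) + C3*sin(3^(1/4)*7^(3/4)*c/7) + C4*cos(3^(1/4)*7^(3/4)*c/7)


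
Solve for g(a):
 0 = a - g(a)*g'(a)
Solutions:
 g(a) = -sqrt(C1 + a^2)
 g(a) = sqrt(C1 + a^2)


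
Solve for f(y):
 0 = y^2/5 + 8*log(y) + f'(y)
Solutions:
 f(y) = C1 - y^3/15 - 8*y*log(y) + 8*y


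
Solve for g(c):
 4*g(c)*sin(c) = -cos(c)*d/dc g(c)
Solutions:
 g(c) = C1*cos(c)^4


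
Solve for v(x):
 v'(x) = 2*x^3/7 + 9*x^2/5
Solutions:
 v(x) = C1 + x^4/14 + 3*x^3/5


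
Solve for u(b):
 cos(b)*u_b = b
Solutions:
 u(b) = C1 + Integral(b/cos(b), b)


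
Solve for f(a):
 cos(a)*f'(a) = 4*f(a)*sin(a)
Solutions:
 f(a) = C1/cos(a)^4


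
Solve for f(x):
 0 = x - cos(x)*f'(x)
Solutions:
 f(x) = C1 + Integral(x/cos(x), x)


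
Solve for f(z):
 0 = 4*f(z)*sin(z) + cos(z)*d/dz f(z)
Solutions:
 f(z) = C1*cos(z)^4


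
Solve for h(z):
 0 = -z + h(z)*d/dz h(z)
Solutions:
 h(z) = -sqrt(C1 + z^2)
 h(z) = sqrt(C1 + z^2)


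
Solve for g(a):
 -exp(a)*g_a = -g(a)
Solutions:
 g(a) = C1*exp(-exp(-a))


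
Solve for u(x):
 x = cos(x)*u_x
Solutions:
 u(x) = C1 + Integral(x/cos(x), x)


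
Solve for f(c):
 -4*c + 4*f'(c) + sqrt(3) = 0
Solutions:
 f(c) = C1 + c^2/2 - sqrt(3)*c/4


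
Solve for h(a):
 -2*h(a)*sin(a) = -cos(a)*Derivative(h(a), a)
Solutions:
 h(a) = C1/cos(a)^2


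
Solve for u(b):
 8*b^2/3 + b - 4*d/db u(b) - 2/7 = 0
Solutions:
 u(b) = C1 + 2*b^3/9 + b^2/8 - b/14


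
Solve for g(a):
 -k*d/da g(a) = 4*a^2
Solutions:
 g(a) = C1 - 4*a^3/(3*k)


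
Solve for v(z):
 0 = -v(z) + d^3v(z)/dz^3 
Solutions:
 v(z) = C3*exp(z) + (C1*sin(sqrt(3)*z/2) + C2*cos(sqrt(3)*z/2))*exp(-z/2)


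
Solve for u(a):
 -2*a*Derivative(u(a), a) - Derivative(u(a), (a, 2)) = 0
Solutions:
 u(a) = C1 + C2*erf(a)


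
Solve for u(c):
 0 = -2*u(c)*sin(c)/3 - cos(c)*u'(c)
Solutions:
 u(c) = C1*cos(c)^(2/3)


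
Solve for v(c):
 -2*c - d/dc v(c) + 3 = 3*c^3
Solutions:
 v(c) = C1 - 3*c^4/4 - c^2 + 3*c


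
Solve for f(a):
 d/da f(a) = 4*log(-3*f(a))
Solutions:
 -Integral(1/(log(-_y) + log(3)), (_y, f(a)))/4 = C1 - a


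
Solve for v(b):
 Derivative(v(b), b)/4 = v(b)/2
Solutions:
 v(b) = C1*exp(2*b)


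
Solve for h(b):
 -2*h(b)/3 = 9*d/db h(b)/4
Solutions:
 h(b) = C1*exp(-8*b/27)


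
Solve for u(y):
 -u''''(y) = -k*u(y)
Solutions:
 u(y) = C1*exp(-k^(1/4)*y) + C2*exp(k^(1/4)*y) + C3*exp(-I*k^(1/4)*y) + C4*exp(I*k^(1/4)*y)


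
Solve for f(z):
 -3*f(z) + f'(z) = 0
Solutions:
 f(z) = C1*exp(3*z)


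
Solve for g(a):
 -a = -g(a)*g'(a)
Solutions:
 g(a) = -sqrt(C1 + a^2)
 g(a) = sqrt(C1 + a^2)


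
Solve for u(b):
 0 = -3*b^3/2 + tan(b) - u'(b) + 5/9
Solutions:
 u(b) = C1 - 3*b^4/8 + 5*b/9 - log(cos(b))


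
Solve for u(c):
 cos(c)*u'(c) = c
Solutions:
 u(c) = C1 + Integral(c/cos(c), c)


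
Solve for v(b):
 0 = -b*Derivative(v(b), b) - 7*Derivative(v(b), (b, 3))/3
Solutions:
 v(b) = C1 + Integral(C2*airyai(-3^(1/3)*7^(2/3)*b/7) + C3*airybi(-3^(1/3)*7^(2/3)*b/7), b)


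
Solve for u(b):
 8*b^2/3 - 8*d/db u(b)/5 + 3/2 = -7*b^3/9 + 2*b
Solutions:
 u(b) = C1 + 35*b^4/288 + 5*b^3/9 - 5*b^2/8 + 15*b/16


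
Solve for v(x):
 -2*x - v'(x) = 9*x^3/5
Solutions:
 v(x) = C1 - 9*x^4/20 - x^2


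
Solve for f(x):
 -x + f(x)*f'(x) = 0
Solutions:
 f(x) = -sqrt(C1 + x^2)
 f(x) = sqrt(C1 + x^2)


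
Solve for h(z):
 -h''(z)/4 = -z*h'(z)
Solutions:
 h(z) = C1 + C2*erfi(sqrt(2)*z)


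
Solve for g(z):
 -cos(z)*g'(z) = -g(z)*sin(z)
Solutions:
 g(z) = C1/cos(z)


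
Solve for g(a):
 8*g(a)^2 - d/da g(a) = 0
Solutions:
 g(a) = -1/(C1 + 8*a)


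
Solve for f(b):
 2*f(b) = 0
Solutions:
 f(b) = 0


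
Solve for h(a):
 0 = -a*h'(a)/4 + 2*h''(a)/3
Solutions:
 h(a) = C1 + C2*erfi(sqrt(3)*a/4)


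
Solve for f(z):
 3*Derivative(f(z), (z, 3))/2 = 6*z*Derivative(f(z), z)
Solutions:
 f(z) = C1 + Integral(C2*airyai(2^(2/3)*z) + C3*airybi(2^(2/3)*z), z)


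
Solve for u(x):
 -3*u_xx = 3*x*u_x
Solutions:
 u(x) = C1 + C2*erf(sqrt(2)*x/2)


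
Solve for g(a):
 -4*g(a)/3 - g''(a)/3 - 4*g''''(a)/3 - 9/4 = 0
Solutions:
 g(a) = (C1*sin(a*cos(atan(3*sqrt(7))/2)) + C2*cos(a*cos(atan(3*sqrt(7))/2)))*exp(-a*sin(atan(3*sqrt(7))/2)) + (C3*sin(a*cos(atan(3*sqrt(7))/2)) + C4*cos(a*cos(atan(3*sqrt(7))/2)))*exp(a*sin(atan(3*sqrt(7))/2)) - 27/16


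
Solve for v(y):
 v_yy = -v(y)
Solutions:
 v(y) = C1*sin(y) + C2*cos(y)


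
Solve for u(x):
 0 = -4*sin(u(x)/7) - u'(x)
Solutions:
 4*x + 7*log(cos(u(x)/7) - 1)/2 - 7*log(cos(u(x)/7) + 1)/2 = C1


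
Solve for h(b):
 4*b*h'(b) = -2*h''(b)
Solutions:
 h(b) = C1 + C2*erf(b)


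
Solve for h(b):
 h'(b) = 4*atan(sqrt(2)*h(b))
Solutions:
 Integral(1/atan(sqrt(2)*_y), (_y, h(b))) = C1 + 4*b


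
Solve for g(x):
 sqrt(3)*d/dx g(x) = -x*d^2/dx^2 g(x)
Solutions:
 g(x) = C1 + C2*x^(1 - sqrt(3))


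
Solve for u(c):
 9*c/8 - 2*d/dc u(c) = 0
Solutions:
 u(c) = C1 + 9*c^2/32


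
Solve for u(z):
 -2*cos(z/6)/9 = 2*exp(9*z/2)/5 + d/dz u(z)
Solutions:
 u(z) = C1 - 4*exp(9*z/2)/45 - 4*sin(z/6)/3


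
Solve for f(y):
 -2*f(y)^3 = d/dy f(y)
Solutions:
 f(y) = -sqrt(2)*sqrt(-1/(C1 - 2*y))/2
 f(y) = sqrt(2)*sqrt(-1/(C1 - 2*y))/2


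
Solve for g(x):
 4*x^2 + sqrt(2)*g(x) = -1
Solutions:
 g(x) = sqrt(2)*(-4*x^2 - 1)/2


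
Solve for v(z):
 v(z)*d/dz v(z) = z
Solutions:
 v(z) = -sqrt(C1 + z^2)
 v(z) = sqrt(C1 + z^2)


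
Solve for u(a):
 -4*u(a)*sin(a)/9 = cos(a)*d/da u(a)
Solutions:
 u(a) = C1*cos(a)^(4/9)


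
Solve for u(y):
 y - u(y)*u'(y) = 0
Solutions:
 u(y) = -sqrt(C1 + y^2)
 u(y) = sqrt(C1 + y^2)


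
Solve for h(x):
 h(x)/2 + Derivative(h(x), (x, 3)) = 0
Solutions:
 h(x) = C3*exp(-2^(2/3)*x/2) + (C1*sin(2^(2/3)*sqrt(3)*x/4) + C2*cos(2^(2/3)*sqrt(3)*x/4))*exp(2^(2/3)*x/4)


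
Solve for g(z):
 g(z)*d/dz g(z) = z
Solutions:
 g(z) = -sqrt(C1 + z^2)
 g(z) = sqrt(C1 + z^2)


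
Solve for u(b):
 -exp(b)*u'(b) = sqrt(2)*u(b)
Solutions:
 u(b) = C1*exp(sqrt(2)*exp(-b))


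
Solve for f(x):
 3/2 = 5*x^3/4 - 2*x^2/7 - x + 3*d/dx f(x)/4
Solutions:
 f(x) = C1 - 5*x^4/12 + 8*x^3/63 + 2*x^2/3 + 2*x


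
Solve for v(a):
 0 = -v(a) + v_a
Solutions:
 v(a) = C1*exp(a)


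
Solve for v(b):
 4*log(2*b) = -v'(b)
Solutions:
 v(b) = C1 - 4*b*log(b) - b*log(16) + 4*b


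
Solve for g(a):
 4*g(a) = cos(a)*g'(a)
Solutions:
 g(a) = C1*(sin(a)^2 + 2*sin(a) + 1)/(sin(a)^2 - 2*sin(a) + 1)


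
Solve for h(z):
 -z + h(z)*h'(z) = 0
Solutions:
 h(z) = -sqrt(C1 + z^2)
 h(z) = sqrt(C1 + z^2)


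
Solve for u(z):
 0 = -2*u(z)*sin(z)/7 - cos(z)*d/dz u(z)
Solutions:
 u(z) = C1*cos(z)^(2/7)


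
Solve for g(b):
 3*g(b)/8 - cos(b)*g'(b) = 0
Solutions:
 g(b) = C1*(sin(b) + 1)^(3/16)/(sin(b) - 1)^(3/16)


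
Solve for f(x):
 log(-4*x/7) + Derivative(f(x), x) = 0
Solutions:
 f(x) = C1 - x*log(-x) + x*(-2*log(2) + 1 + log(7))


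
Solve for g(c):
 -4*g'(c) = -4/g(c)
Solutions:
 g(c) = -sqrt(C1 + 2*c)
 g(c) = sqrt(C1 + 2*c)


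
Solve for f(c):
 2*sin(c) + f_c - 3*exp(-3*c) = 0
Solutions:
 f(c) = C1 + 2*cos(c) - exp(-3*c)


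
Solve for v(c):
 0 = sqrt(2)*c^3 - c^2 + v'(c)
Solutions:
 v(c) = C1 - sqrt(2)*c^4/4 + c^3/3


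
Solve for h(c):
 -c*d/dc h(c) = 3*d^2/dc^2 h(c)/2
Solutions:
 h(c) = C1 + C2*erf(sqrt(3)*c/3)


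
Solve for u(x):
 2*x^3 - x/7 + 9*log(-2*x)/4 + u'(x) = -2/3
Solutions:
 u(x) = C1 - x^4/2 + x^2/14 - 9*x*log(-x)/4 + x*(19 - 27*log(2))/12


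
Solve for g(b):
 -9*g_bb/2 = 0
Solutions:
 g(b) = C1 + C2*b


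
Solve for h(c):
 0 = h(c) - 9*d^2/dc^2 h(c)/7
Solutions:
 h(c) = C1*exp(-sqrt(7)*c/3) + C2*exp(sqrt(7)*c/3)


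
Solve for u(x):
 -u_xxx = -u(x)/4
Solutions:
 u(x) = C3*exp(2^(1/3)*x/2) + (C1*sin(2^(1/3)*sqrt(3)*x/4) + C2*cos(2^(1/3)*sqrt(3)*x/4))*exp(-2^(1/3)*x/4)


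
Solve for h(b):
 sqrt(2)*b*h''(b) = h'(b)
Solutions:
 h(b) = C1 + C2*b^(sqrt(2)/2 + 1)


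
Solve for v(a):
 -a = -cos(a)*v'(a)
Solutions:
 v(a) = C1 + Integral(a/cos(a), a)


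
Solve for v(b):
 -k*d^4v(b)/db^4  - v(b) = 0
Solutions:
 v(b) = C1*exp(-b*(-1/k)^(1/4)) + C2*exp(b*(-1/k)^(1/4)) + C3*exp(-I*b*(-1/k)^(1/4)) + C4*exp(I*b*(-1/k)^(1/4))


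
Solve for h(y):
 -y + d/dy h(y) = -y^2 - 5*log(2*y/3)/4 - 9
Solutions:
 h(y) = C1 - y^3/3 + y^2/2 - 5*y*log(y)/4 - 31*y/4 - 5*y*log(2)/4 + 5*y*log(3)/4


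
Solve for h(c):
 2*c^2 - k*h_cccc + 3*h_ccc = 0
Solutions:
 h(c) = C1 + C2*c + C3*c^2 + C4*exp(3*c/k) - c^5/90 - c^4*k/54 - 2*c^3*k^2/81


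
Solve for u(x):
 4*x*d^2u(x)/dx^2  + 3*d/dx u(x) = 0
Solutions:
 u(x) = C1 + C2*x^(1/4)


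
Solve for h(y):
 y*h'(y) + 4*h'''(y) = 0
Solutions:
 h(y) = C1 + Integral(C2*airyai(-2^(1/3)*y/2) + C3*airybi(-2^(1/3)*y/2), y)


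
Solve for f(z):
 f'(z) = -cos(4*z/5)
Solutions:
 f(z) = C1 - 5*sin(4*z/5)/4


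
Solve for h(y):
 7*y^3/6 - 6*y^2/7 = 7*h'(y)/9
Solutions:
 h(y) = C1 + 3*y^4/8 - 18*y^3/49


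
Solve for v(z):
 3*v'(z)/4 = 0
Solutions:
 v(z) = C1


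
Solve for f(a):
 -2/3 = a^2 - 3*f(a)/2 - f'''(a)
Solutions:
 f(a) = C3*exp(-2^(2/3)*3^(1/3)*a/2) + 2*a^2/3 + (C1*sin(2^(2/3)*3^(5/6)*a/4) + C2*cos(2^(2/3)*3^(5/6)*a/4))*exp(2^(2/3)*3^(1/3)*a/4) + 4/9


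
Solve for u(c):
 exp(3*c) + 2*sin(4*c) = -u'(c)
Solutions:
 u(c) = C1 - exp(3*c)/3 + cos(4*c)/2


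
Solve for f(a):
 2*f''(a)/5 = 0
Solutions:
 f(a) = C1 + C2*a


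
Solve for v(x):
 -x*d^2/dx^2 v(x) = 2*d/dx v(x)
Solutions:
 v(x) = C1 + C2/x


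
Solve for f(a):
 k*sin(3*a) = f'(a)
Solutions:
 f(a) = C1 - k*cos(3*a)/3


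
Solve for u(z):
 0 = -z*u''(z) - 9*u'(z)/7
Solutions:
 u(z) = C1 + C2/z^(2/7)


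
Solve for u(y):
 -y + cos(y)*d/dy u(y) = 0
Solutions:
 u(y) = C1 + Integral(y/cos(y), y)


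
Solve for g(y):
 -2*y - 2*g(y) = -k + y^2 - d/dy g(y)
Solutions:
 g(y) = C1*exp(2*y) + k/2 - y^2/2 - 3*y/2 - 3/4


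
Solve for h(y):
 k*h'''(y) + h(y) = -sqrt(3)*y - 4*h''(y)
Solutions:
 h(y) = C1*exp(-y*((sqrt(((27 + 128/k^2)^2 - 16384/k^4)/k^2)/2 + 27/(2*k) + 64/k^3)^(1/3) + 4/k + 16/(k^2*(sqrt(((27 + 128/k^2)^2 - 16384/k^4)/k^2)/2 + 27/(2*k) + 64/k^3)^(1/3)))/3) + C2*exp(y*((sqrt(((27 + 128/k^2)^2 - 16384/k^4)/k^2)/2 + 27/(2*k) + 64/k^3)^(1/3) - sqrt(3)*I*(sqrt(((27 + 128/k^2)^2 - 16384/k^4)/k^2)/2 + 27/(2*k) + 64/k^3)^(1/3) - 8/k - 64/(k^2*(-1 + sqrt(3)*I)*(sqrt(((27 + 128/k^2)^2 - 16384/k^4)/k^2)/2 + 27/(2*k) + 64/k^3)^(1/3)))/6) + C3*exp(y*((sqrt(((27 + 128/k^2)^2 - 16384/k^4)/k^2)/2 + 27/(2*k) + 64/k^3)^(1/3) + sqrt(3)*I*(sqrt(((27 + 128/k^2)^2 - 16384/k^4)/k^2)/2 + 27/(2*k) + 64/k^3)^(1/3) - 8/k + 64/(k^2*(1 + sqrt(3)*I)*(sqrt(((27 + 128/k^2)^2 - 16384/k^4)/k^2)/2 + 27/(2*k) + 64/k^3)^(1/3)))/6) - sqrt(3)*y


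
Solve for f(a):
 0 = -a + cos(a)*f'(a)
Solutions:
 f(a) = C1 + Integral(a/cos(a), a)


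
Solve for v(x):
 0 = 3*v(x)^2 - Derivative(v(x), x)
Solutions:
 v(x) = -1/(C1 + 3*x)


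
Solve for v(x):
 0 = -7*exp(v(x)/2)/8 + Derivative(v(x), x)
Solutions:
 v(x) = 2*log(-1/(C1 + 7*x)) + 8*log(2)


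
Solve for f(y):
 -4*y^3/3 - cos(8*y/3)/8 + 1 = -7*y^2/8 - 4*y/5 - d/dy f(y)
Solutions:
 f(y) = C1 + y^4/3 - 7*y^3/24 - 2*y^2/5 - y + 3*sin(8*y/3)/64


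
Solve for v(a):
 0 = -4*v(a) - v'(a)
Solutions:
 v(a) = C1*exp(-4*a)


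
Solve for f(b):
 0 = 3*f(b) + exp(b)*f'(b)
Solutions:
 f(b) = C1*exp(3*exp(-b))


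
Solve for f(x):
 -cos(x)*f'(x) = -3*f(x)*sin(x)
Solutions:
 f(x) = C1/cos(x)^3


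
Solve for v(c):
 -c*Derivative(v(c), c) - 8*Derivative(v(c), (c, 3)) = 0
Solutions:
 v(c) = C1 + Integral(C2*airyai(-c/2) + C3*airybi(-c/2), c)


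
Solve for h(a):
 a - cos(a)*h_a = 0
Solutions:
 h(a) = C1 + Integral(a/cos(a), a)


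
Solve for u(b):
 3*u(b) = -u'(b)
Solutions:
 u(b) = C1*exp(-3*b)


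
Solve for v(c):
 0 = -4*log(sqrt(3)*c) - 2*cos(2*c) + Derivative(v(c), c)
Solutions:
 v(c) = C1 + 4*c*log(c) - 4*c + 2*c*log(3) + sin(2*c)


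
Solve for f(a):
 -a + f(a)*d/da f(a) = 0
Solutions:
 f(a) = -sqrt(C1 + a^2)
 f(a) = sqrt(C1 + a^2)


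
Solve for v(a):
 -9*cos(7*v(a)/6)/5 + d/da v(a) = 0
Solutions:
 -9*a/5 - 3*log(sin(7*v(a)/6) - 1)/7 + 3*log(sin(7*v(a)/6) + 1)/7 = C1


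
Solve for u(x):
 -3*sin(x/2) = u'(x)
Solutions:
 u(x) = C1 + 6*cos(x/2)


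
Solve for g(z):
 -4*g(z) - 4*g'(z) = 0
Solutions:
 g(z) = C1*exp(-z)


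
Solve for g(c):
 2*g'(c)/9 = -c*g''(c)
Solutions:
 g(c) = C1 + C2*c^(7/9)


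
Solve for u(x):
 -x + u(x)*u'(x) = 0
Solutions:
 u(x) = -sqrt(C1 + x^2)
 u(x) = sqrt(C1 + x^2)


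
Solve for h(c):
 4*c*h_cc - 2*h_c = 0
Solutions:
 h(c) = C1 + C2*c^(3/2)


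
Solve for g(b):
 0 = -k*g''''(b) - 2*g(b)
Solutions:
 g(b) = C1*exp(-2^(1/4)*b*(-1/k)^(1/4)) + C2*exp(2^(1/4)*b*(-1/k)^(1/4)) + C3*exp(-2^(1/4)*I*b*(-1/k)^(1/4)) + C4*exp(2^(1/4)*I*b*(-1/k)^(1/4))


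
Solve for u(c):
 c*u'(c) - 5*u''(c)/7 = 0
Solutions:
 u(c) = C1 + C2*erfi(sqrt(70)*c/10)


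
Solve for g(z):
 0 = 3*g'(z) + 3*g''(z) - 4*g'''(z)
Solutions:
 g(z) = C1 + C2*exp(z*(3 - sqrt(57))/8) + C3*exp(z*(3 + sqrt(57))/8)


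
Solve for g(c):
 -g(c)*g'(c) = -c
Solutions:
 g(c) = -sqrt(C1 + c^2)
 g(c) = sqrt(C1 + c^2)


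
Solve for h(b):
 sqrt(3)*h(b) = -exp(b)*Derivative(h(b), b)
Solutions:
 h(b) = C1*exp(sqrt(3)*exp(-b))


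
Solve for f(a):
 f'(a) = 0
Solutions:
 f(a) = C1


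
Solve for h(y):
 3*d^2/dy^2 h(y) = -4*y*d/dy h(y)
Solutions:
 h(y) = C1 + C2*erf(sqrt(6)*y/3)


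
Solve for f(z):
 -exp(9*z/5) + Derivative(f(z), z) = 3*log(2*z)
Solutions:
 f(z) = C1 + 3*z*log(z) + 3*z*(-1 + log(2)) + 5*exp(9*z/5)/9


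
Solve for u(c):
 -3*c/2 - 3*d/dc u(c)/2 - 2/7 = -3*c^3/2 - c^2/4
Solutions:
 u(c) = C1 + c^4/4 + c^3/18 - c^2/2 - 4*c/21


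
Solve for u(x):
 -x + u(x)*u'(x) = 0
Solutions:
 u(x) = -sqrt(C1 + x^2)
 u(x) = sqrt(C1 + x^2)


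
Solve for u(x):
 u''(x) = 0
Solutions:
 u(x) = C1 + C2*x


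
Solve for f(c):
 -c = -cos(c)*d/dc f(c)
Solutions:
 f(c) = C1 + Integral(c/cos(c), c)


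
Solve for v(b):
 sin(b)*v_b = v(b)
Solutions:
 v(b) = C1*sqrt(cos(b) - 1)/sqrt(cos(b) + 1)


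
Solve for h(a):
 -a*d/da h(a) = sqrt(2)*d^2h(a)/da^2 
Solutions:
 h(a) = C1 + C2*erf(2^(1/4)*a/2)


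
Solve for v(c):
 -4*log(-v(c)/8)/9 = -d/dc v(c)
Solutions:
 -9*Integral(1/(log(-_y) - 3*log(2)), (_y, v(c)))/4 = C1 - c


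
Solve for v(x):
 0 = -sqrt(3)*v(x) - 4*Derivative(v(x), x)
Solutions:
 v(x) = C1*exp(-sqrt(3)*x/4)


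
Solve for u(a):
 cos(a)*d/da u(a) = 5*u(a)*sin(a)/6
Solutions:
 u(a) = C1/cos(a)^(5/6)


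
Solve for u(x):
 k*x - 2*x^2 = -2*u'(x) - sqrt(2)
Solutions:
 u(x) = C1 - k*x^2/4 + x^3/3 - sqrt(2)*x/2


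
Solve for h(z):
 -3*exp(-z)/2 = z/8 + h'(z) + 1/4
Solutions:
 h(z) = C1 - z^2/16 - z/4 + 3*exp(-z)/2


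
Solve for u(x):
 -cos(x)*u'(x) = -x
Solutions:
 u(x) = C1 + Integral(x/cos(x), x)


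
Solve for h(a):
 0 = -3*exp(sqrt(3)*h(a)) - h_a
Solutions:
 h(a) = sqrt(3)*(2*log(1/(C1 + 3*a)) - log(3))/6


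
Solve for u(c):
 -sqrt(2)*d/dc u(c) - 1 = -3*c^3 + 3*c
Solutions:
 u(c) = C1 + 3*sqrt(2)*c^4/8 - 3*sqrt(2)*c^2/4 - sqrt(2)*c/2


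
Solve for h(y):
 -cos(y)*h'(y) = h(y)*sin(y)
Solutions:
 h(y) = C1*cos(y)


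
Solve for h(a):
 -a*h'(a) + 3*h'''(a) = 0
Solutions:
 h(a) = C1 + Integral(C2*airyai(3^(2/3)*a/3) + C3*airybi(3^(2/3)*a/3), a)


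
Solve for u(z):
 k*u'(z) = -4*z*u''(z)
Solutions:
 u(z) = C1 + z^(1 - re(k)/4)*(C2*sin(log(z)*Abs(im(k))/4) + C3*cos(log(z)*im(k)/4))


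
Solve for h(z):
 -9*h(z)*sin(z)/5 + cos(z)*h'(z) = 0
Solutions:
 h(z) = C1/cos(z)^(9/5)


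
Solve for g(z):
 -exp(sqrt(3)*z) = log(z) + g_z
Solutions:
 g(z) = C1 - z*log(z) + z - sqrt(3)*exp(sqrt(3)*z)/3


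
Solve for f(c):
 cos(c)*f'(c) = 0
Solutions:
 f(c) = C1


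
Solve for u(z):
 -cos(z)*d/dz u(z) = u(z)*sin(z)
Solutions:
 u(z) = C1*cos(z)


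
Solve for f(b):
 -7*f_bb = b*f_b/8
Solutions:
 f(b) = C1 + C2*erf(sqrt(7)*b/28)


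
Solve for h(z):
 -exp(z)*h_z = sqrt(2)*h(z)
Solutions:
 h(z) = C1*exp(sqrt(2)*exp(-z))


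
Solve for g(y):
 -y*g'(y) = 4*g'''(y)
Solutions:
 g(y) = C1 + Integral(C2*airyai(-2^(1/3)*y/2) + C3*airybi(-2^(1/3)*y/2), y)


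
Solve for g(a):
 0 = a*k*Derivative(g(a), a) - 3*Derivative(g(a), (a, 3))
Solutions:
 g(a) = C1 + Integral(C2*airyai(3^(2/3)*a*k^(1/3)/3) + C3*airybi(3^(2/3)*a*k^(1/3)/3), a)


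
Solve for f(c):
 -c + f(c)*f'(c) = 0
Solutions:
 f(c) = -sqrt(C1 + c^2)
 f(c) = sqrt(C1 + c^2)


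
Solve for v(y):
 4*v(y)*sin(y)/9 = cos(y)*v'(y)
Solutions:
 v(y) = C1/cos(y)^(4/9)


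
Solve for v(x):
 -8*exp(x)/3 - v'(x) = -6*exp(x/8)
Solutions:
 v(x) = C1 + 48*exp(x/8) - 8*exp(x)/3


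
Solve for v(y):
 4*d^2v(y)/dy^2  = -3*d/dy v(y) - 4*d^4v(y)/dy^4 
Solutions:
 v(y) = C1 + C2*exp(-3^(1/3)*y*(-(27 + sqrt(921))^(1/3) + 4*3^(1/3)/(27 + sqrt(921))^(1/3))/12)*sin(3^(1/6)*y*((27 + sqrt(921))^(-1/3) + 3^(2/3)*(27 + sqrt(921))^(1/3)/12)) + C3*exp(-3^(1/3)*y*(-(27 + sqrt(921))^(1/3) + 4*3^(1/3)/(27 + sqrt(921))^(1/3))/12)*cos(3^(1/6)*y*((27 + sqrt(921))^(-1/3) + 3^(2/3)*(27 + sqrt(921))^(1/3)/12)) + C4*exp(3^(1/3)*y*(-(27 + sqrt(921))^(1/3) + 4*3^(1/3)/(27 + sqrt(921))^(1/3))/6)


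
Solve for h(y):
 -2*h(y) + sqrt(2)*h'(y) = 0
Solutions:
 h(y) = C1*exp(sqrt(2)*y)


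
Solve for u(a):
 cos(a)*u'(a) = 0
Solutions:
 u(a) = C1


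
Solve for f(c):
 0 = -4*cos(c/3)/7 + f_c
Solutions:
 f(c) = C1 + 12*sin(c/3)/7


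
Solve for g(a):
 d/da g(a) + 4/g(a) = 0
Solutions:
 g(a) = -sqrt(C1 - 8*a)
 g(a) = sqrt(C1 - 8*a)


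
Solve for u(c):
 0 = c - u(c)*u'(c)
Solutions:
 u(c) = -sqrt(C1 + c^2)
 u(c) = sqrt(C1 + c^2)


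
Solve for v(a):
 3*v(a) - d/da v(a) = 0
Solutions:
 v(a) = C1*exp(3*a)


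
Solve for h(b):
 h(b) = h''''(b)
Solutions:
 h(b) = C1*exp(-b) + C2*exp(b) + C3*sin(b) + C4*cos(b)


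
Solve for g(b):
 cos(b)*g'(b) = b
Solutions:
 g(b) = C1 + Integral(b/cos(b), b)


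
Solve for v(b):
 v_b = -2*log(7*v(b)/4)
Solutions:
 -Integral(1/(-log(_y) - log(7) + 2*log(2)), (_y, v(b)))/2 = C1 - b


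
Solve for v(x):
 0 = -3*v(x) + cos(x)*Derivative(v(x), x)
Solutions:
 v(x) = C1*(sin(x) + 1)^(3/2)/(sin(x) - 1)^(3/2)


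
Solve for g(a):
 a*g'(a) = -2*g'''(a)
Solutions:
 g(a) = C1 + Integral(C2*airyai(-2^(2/3)*a/2) + C3*airybi(-2^(2/3)*a/2), a)


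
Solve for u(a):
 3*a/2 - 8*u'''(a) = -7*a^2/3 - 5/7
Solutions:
 u(a) = C1 + C2*a + C3*a^2 + 7*a^5/1440 + a^4/128 + 5*a^3/336


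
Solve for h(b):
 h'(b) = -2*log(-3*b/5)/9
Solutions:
 h(b) = C1 - 2*b*log(-b)/9 + 2*b*(-log(3) + 1 + log(5))/9


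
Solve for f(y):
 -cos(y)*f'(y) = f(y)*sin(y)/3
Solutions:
 f(y) = C1*cos(y)^(1/3)


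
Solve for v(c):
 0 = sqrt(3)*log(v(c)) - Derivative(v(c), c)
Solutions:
 li(v(c)) = C1 + sqrt(3)*c


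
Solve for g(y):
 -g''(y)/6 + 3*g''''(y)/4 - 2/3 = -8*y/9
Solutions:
 g(y) = C1 + C2*y + C3*exp(-sqrt(2)*y/3) + C4*exp(sqrt(2)*y/3) + 8*y^3/9 - 2*y^2


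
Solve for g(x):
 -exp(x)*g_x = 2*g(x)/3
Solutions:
 g(x) = C1*exp(2*exp(-x)/3)


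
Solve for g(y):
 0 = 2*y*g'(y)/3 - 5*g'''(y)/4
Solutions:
 g(y) = C1 + Integral(C2*airyai(2*15^(2/3)*y/15) + C3*airybi(2*15^(2/3)*y/15), y)


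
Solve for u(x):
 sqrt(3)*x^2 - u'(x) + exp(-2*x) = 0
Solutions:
 u(x) = C1 + sqrt(3)*x^3/3 - exp(-2*x)/2


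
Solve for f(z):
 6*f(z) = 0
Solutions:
 f(z) = 0


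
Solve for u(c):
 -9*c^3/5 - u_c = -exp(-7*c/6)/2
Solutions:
 u(c) = C1 - 9*c^4/20 - 3*exp(-7*c/6)/7


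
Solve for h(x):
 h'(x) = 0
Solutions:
 h(x) = C1


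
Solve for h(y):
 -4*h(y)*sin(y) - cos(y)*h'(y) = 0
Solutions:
 h(y) = C1*cos(y)^4


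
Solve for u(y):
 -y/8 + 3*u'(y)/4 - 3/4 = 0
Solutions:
 u(y) = C1 + y^2/12 + y


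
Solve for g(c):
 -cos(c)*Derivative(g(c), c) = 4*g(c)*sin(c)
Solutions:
 g(c) = C1*cos(c)^4


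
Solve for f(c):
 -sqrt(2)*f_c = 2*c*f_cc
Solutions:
 f(c) = C1 + C2*c^(1 - sqrt(2)/2)


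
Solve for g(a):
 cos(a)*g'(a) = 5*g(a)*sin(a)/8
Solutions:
 g(a) = C1/cos(a)^(5/8)


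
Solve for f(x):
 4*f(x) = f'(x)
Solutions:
 f(x) = C1*exp(4*x)


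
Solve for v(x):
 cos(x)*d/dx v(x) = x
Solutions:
 v(x) = C1 + Integral(x/cos(x), x)


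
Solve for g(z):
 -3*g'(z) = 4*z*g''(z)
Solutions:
 g(z) = C1 + C2*z^(1/4)


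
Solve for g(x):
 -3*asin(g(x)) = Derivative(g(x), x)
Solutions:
 Integral(1/asin(_y), (_y, g(x))) = C1 - 3*x


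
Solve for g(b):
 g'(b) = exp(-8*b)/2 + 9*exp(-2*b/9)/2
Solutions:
 g(b) = C1 - exp(-8*b)/16 - 81*exp(-2*b/9)/4


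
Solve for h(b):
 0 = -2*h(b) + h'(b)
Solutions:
 h(b) = C1*exp(2*b)


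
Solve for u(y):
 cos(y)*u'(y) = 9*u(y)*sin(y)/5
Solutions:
 u(y) = C1/cos(y)^(9/5)


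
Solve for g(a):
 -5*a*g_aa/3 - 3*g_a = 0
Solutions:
 g(a) = C1 + C2/a^(4/5)


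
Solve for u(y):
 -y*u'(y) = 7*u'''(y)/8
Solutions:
 u(y) = C1 + Integral(C2*airyai(-2*7^(2/3)*y/7) + C3*airybi(-2*7^(2/3)*y/7), y)


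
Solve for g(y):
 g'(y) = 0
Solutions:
 g(y) = C1


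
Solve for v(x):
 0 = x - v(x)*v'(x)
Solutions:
 v(x) = -sqrt(C1 + x^2)
 v(x) = sqrt(C1 + x^2)


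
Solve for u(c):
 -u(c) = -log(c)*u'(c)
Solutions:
 u(c) = C1*exp(li(c))


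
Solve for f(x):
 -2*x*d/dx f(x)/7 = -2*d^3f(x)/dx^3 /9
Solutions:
 f(x) = C1 + Integral(C2*airyai(21^(2/3)*x/7) + C3*airybi(21^(2/3)*x/7), x)


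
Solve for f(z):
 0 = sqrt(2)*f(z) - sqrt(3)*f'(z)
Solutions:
 f(z) = C1*exp(sqrt(6)*z/3)


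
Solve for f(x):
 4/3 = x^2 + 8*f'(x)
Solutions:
 f(x) = C1 - x^3/24 + x/6


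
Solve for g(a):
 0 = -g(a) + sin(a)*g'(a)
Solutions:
 g(a) = C1*sqrt(cos(a) - 1)/sqrt(cos(a) + 1)


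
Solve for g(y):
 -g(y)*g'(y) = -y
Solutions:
 g(y) = -sqrt(C1 + y^2)
 g(y) = sqrt(C1 + y^2)


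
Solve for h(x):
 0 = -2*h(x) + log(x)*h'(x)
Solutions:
 h(x) = C1*exp(2*li(x))


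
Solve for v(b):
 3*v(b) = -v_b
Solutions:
 v(b) = C1*exp(-3*b)


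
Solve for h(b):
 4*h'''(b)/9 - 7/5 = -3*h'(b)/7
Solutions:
 h(b) = C1 + C2*sin(3*sqrt(21)*b/14) + C3*cos(3*sqrt(21)*b/14) + 49*b/15


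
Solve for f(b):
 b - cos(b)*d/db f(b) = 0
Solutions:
 f(b) = C1 + Integral(b/cos(b), b)


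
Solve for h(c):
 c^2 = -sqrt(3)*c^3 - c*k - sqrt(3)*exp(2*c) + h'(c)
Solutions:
 h(c) = C1 + sqrt(3)*c^4/4 + c^3/3 + c^2*k/2 + sqrt(3)*exp(2*c)/2


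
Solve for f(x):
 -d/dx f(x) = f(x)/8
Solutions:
 f(x) = C1*exp(-x/8)


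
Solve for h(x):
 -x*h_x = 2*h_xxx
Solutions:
 h(x) = C1 + Integral(C2*airyai(-2^(2/3)*x/2) + C3*airybi(-2^(2/3)*x/2), x)


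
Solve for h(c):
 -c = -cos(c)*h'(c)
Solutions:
 h(c) = C1 + Integral(c/cos(c), c)


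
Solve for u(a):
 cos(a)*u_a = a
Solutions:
 u(a) = C1 + Integral(a/cos(a), a)


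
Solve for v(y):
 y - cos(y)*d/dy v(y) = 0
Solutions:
 v(y) = C1 + Integral(y/cos(y), y)


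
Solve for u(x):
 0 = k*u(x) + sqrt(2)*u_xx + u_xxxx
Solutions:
 u(x) = C1*exp(-2^(3/4)*x*sqrt(-sqrt(1 - 2*k) - 1)/2) + C2*exp(2^(3/4)*x*sqrt(-sqrt(1 - 2*k) - 1)/2) + C3*exp(-2^(3/4)*x*sqrt(sqrt(1 - 2*k) - 1)/2) + C4*exp(2^(3/4)*x*sqrt(sqrt(1 - 2*k) - 1)/2)


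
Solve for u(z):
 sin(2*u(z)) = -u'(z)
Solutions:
 u(z) = pi - acos((-C1 - exp(4*z))/(C1 - exp(4*z)))/2
 u(z) = acos((-C1 - exp(4*z))/(C1 - exp(4*z)))/2


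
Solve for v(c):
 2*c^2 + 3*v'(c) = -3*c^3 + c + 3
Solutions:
 v(c) = C1 - c^4/4 - 2*c^3/9 + c^2/6 + c


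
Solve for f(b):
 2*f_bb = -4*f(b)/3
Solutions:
 f(b) = C1*sin(sqrt(6)*b/3) + C2*cos(sqrt(6)*b/3)


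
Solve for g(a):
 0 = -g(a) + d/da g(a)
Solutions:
 g(a) = C1*exp(a)


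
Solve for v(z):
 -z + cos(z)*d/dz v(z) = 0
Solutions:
 v(z) = C1 + Integral(z/cos(z), z)


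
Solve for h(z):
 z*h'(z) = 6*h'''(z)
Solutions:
 h(z) = C1 + Integral(C2*airyai(6^(2/3)*z/6) + C3*airybi(6^(2/3)*z/6), z)


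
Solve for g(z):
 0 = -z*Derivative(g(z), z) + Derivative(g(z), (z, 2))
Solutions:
 g(z) = C1 + C2*erfi(sqrt(2)*z/2)


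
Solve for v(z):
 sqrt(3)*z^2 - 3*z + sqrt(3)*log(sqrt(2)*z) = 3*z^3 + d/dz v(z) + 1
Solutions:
 v(z) = C1 - 3*z^4/4 + sqrt(3)*z^3/3 - 3*z^2/2 + sqrt(3)*z*log(z) - sqrt(3)*z - z + sqrt(3)*z*log(2)/2


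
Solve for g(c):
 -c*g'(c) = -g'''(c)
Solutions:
 g(c) = C1 + Integral(C2*airyai(c) + C3*airybi(c), c)


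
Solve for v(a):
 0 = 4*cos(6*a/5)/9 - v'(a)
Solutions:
 v(a) = C1 + 10*sin(6*a/5)/27


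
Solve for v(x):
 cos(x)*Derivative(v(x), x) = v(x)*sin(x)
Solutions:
 v(x) = C1/cos(x)


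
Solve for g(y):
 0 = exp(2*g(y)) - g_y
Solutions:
 g(y) = log(-sqrt(-1/(C1 + y))) - log(2)/2
 g(y) = log(-1/(C1 + y))/2 - log(2)/2


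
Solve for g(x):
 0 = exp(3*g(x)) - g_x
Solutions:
 g(x) = log(-1/(C1 + 3*x))/3
 g(x) = log((-1/(C1 + x))^(1/3)*(-3^(2/3) - 3*3^(1/6)*I)/6)
 g(x) = log((-1/(C1 + x))^(1/3)*(-3^(2/3) + 3*3^(1/6)*I)/6)


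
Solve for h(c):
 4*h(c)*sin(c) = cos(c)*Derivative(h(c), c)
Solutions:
 h(c) = C1/cos(c)^4


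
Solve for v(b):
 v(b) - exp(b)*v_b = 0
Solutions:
 v(b) = C1*exp(-exp(-b))


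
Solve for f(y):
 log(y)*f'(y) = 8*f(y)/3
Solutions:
 f(y) = C1*exp(8*li(y)/3)


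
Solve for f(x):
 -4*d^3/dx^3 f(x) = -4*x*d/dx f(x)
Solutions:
 f(x) = C1 + Integral(C2*airyai(x) + C3*airybi(x), x)


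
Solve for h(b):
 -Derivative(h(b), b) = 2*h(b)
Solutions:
 h(b) = C1*exp(-2*b)


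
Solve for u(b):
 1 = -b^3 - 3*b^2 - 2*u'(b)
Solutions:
 u(b) = C1 - b^4/8 - b^3/2 - b/2


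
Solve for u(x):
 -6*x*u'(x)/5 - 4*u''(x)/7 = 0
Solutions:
 u(x) = C1 + C2*erf(sqrt(105)*x/10)


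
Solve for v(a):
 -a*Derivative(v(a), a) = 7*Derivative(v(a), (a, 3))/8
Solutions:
 v(a) = C1 + Integral(C2*airyai(-2*7^(2/3)*a/7) + C3*airybi(-2*7^(2/3)*a/7), a)


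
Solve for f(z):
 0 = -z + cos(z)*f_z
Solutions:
 f(z) = C1 + Integral(z/cos(z), z)


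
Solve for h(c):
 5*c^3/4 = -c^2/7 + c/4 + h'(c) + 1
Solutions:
 h(c) = C1 + 5*c^4/16 + c^3/21 - c^2/8 - c


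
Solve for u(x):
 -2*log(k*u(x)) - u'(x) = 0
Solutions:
 li(k*u(x))/k = C1 - 2*x


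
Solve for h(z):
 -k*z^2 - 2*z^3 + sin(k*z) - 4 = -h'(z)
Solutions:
 h(z) = C1 + k*z^3/3 + z^4/2 + 4*z + cos(k*z)/k


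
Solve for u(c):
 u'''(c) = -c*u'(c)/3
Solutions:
 u(c) = C1 + Integral(C2*airyai(-3^(2/3)*c/3) + C3*airybi(-3^(2/3)*c/3), c)


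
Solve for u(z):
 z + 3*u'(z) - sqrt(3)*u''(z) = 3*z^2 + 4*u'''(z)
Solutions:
 u(z) = C1 + C2*exp(z*(-sqrt(3) + sqrt(51))/8) + C3*exp(-z*(sqrt(3) + sqrt(51))/8) + z^3/3 - z^2/6 + sqrt(3)*z^2/3 - sqrt(3)*z/9 + 10*z/3


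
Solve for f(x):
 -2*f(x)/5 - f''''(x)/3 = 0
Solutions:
 f(x) = (C1*sin(10^(3/4)*3^(1/4)*x/10) + C2*cos(10^(3/4)*3^(1/4)*x/10))*exp(-10^(3/4)*3^(1/4)*x/10) + (C3*sin(10^(3/4)*3^(1/4)*x/10) + C4*cos(10^(3/4)*3^(1/4)*x/10))*exp(10^(3/4)*3^(1/4)*x/10)


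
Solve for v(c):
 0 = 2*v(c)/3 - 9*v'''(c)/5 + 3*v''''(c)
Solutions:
 v(c) = C1*exp(c*(9 - sqrt(81 + 800*15^(2/3)/(243 + sqrt(900951)*I)^(1/3) + 20*15^(1/3)*(243 + sqrt(900951)*I)^(1/3)))/60)*sin(sqrt(2)*c*sqrt(Abs(-81 + 400*15^(2/3)/(243 + sqrt(900951)*I)^(1/3) + 729/sqrt(81 + 800*15^(2/3)/(243 + sqrt(900951)*I)^(1/3) + 20*15^(1/3)*(243 + sqrt(900951)*I)^(1/3)) + 10*15^(1/3)*(243 + sqrt(900951)*I)^(1/3)))/60) + C2*exp(c*(9 - sqrt(81 + 800*15^(2/3)/(243 + sqrt(900951)*I)^(1/3) + 20*15^(1/3)*(243 + sqrt(900951)*I)^(1/3)))/60)*cos(sqrt(2)*c*sqrt(-81 + 400*15^(2/3)/(243 + sqrt(900951)*I)^(1/3) + 729/sqrt(81 + 800*15^(2/3)/(243 + sqrt(900951)*I)^(1/3) + 20*15^(1/3)*(243 + sqrt(900951)*I)^(1/3)) + 10*15^(1/3)*(243 + sqrt(900951)*I)^(1/3))/60) + C3*exp(c*(9 + sqrt(81 + 800*15^(2/3)/(243 + sqrt(900951)*I)^(1/3) + 20*15^(1/3)*(243 + sqrt(900951)*I)^(1/3)))/60)*sin(sqrt(2)*c*sqrt(Abs(81 - 10*15^(1/3)*(243 + sqrt(900951)*I)^(1/3) + 729/sqrt(81 + 800*15^(2/3)/(243 + sqrt(900951)*I)^(1/3) + 20*15^(1/3)*(243 + sqrt(900951)*I)^(1/3)) - 400*15^(2/3)/(243 + sqrt(900951)*I)^(1/3)))/60) + C4*exp(c*(9 + sqrt(81 + 800*15^(2/3)/(243 + sqrt(900951)*I)^(1/3) + 20*15^(1/3)*(243 + sqrt(900951)*I)^(1/3)))/60)*cos(sqrt(2)*c*sqrt(-81 + 400*15^(2/3)/(243 + sqrt(900951)*I)^(1/3) - 729/sqrt(81 + 800*15^(2/3)/(243 + sqrt(900951)*I)^(1/3) + 20*15^(1/3)*(243 + sqrt(900951)*I)^(1/3)) + 10*15^(1/3)*(243 + sqrt(900951)*I)^(1/3))/60)


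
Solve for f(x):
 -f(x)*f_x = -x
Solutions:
 f(x) = -sqrt(C1 + x^2)
 f(x) = sqrt(C1 + x^2)


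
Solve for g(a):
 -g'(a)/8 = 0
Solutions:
 g(a) = C1


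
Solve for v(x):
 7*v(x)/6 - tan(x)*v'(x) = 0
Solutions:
 v(x) = C1*sin(x)^(7/6)


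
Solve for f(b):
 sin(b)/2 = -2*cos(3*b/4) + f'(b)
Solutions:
 f(b) = C1 + 8*sin(3*b/4)/3 - cos(b)/2


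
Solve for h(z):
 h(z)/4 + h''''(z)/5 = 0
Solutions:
 h(z) = (C1*sin(5^(1/4)*z/2) + C2*cos(5^(1/4)*z/2))*exp(-5^(1/4)*z/2) + (C3*sin(5^(1/4)*z/2) + C4*cos(5^(1/4)*z/2))*exp(5^(1/4)*z/2)


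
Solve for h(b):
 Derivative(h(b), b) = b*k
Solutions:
 h(b) = C1 + b^2*k/2


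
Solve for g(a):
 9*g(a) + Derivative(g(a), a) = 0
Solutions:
 g(a) = C1*exp(-9*a)


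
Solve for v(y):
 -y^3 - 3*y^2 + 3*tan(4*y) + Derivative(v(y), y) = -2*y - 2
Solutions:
 v(y) = C1 + y^4/4 + y^3 - y^2 - 2*y + 3*log(cos(4*y))/4


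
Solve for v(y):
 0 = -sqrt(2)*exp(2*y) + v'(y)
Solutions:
 v(y) = C1 + sqrt(2)*exp(2*y)/2


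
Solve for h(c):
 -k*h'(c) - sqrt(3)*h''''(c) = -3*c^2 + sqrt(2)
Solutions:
 h(c) = C1 + C2*exp(3^(5/6)*c*(-k)^(1/3)/3) + C3*exp(c*(-k)^(1/3)*(-3^(5/6) + 3*3^(1/3)*I)/6) + C4*exp(-c*(-k)^(1/3)*(3^(5/6) + 3*3^(1/3)*I)/6) + c^3/k - sqrt(2)*c/k


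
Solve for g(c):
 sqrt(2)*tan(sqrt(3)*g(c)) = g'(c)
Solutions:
 g(c) = sqrt(3)*(pi - asin(C1*exp(sqrt(6)*c)))/3
 g(c) = sqrt(3)*asin(C1*exp(sqrt(6)*c))/3


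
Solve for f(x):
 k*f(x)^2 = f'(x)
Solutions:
 f(x) = -1/(C1 + k*x)


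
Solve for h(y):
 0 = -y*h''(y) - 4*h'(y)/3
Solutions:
 h(y) = C1 + C2/y^(1/3)


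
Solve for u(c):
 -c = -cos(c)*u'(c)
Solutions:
 u(c) = C1 + Integral(c/cos(c), c)


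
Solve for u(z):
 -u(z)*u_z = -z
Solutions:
 u(z) = -sqrt(C1 + z^2)
 u(z) = sqrt(C1 + z^2)


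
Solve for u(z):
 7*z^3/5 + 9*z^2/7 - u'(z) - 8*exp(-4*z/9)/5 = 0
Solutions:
 u(z) = C1 + 7*z^4/20 + 3*z^3/7 + 18*exp(-4*z/9)/5


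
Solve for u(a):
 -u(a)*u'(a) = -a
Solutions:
 u(a) = -sqrt(C1 + a^2)
 u(a) = sqrt(C1 + a^2)


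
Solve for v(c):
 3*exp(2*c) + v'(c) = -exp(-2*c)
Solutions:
 v(c) = C1 - 3*exp(2*c)/2 + exp(-2*c)/2


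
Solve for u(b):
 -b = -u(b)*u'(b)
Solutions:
 u(b) = -sqrt(C1 + b^2)
 u(b) = sqrt(C1 + b^2)


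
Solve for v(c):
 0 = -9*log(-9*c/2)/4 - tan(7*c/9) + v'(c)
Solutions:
 v(c) = C1 + 9*c*log(-c)/4 - 9*c/4 - 9*c*log(2)/4 + 9*c*log(3)/2 - 9*log(cos(7*c/9))/7


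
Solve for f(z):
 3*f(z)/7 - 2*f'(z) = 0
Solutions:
 f(z) = C1*exp(3*z/14)


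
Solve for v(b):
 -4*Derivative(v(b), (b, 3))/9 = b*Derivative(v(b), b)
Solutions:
 v(b) = C1 + Integral(C2*airyai(-2^(1/3)*3^(2/3)*b/2) + C3*airybi(-2^(1/3)*3^(2/3)*b/2), b)


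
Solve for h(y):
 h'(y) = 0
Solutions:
 h(y) = C1


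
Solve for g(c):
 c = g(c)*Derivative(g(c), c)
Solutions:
 g(c) = -sqrt(C1 + c^2)
 g(c) = sqrt(C1 + c^2)


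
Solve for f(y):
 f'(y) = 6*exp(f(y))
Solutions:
 f(y) = log(-1/(C1 + 6*y))


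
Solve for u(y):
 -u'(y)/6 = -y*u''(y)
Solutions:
 u(y) = C1 + C2*y^(7/6)


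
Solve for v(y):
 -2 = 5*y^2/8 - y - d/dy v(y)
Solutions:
 v(y) = C1 + 5*y^3/24 - y^2/2 + 2*y


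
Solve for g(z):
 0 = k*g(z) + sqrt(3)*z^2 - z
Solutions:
 g(z) = z*(-sqrt(3)*z + 1)/k


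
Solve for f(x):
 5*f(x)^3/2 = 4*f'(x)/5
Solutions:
 f(x) = -2*sqrt(-1/(C1 + 25*x))
 f(x) = 2*sqrt(-1/(C1 + 25*x))


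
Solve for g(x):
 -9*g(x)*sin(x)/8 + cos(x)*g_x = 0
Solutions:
 g(x) = C1/cos(x)^(9/8)


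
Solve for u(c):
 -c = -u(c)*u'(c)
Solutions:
 u(c) = -sqrt(C1 + c^2)
 u(c) = sqrt(C1 + c^2)


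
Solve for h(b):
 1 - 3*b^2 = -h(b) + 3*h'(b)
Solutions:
 h(b) = C1*exp(b/3) + 3*b^2 + 18*b + 53


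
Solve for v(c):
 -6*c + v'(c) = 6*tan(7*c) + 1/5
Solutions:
 v(c) = C1 + 3*c^2 + c/5 - 6*log(cos(7*c))/7


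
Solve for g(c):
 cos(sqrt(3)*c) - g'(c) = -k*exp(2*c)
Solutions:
 g(c) = C1 + k*exp(2*c)/2 + sqrt(3)*sin(sqrt(3)*c)/3


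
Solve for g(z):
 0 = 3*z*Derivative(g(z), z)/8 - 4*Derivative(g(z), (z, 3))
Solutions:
 g(z) = C1 + Integral(C2*airyai(6^(1/3)*z/4) + C3*airybi(6^(1/3)*z/4), z)


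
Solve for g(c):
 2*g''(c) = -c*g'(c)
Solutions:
 g(c) = C1 + C2*erf(c/2)


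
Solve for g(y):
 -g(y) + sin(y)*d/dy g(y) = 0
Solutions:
 g(y) = C1*sqrt(cos(y) - 1)/sqrt(cos(y) + 1)


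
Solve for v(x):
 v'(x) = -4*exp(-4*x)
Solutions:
 v(x) = C1 + exp(-4*x)


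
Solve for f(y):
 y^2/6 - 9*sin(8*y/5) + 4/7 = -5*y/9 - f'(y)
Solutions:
 f(y) = C1 - y^3/18 - 5*y^2/18 - 4*y/7 - 45*cos(8*y/5)/8
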